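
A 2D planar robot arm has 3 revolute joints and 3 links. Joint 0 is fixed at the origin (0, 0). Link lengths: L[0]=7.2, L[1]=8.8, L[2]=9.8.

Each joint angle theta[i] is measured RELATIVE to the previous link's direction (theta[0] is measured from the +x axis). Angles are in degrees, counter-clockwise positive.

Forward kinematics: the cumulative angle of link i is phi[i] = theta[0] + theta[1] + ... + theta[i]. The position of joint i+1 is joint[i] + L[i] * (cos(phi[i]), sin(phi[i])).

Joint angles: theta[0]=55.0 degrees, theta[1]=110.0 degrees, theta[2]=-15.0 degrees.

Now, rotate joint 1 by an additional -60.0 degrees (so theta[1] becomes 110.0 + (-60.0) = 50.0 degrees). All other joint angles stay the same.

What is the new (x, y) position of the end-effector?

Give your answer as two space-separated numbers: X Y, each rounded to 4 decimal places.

Answer: 1.8521 24.1980

Derivation:
joint[0] = (0.0000, 0.0000)  (base)
link 0: phi[0] = 55 = 55 deg
  cos(55 deg) = 0.5736, sin(55 deg) = 0.8192
  joint[1] = (0.0000, 0.0000) + 7.2 * (0.5736, 0.8192) = (0.0000 + 4.1298, 0.0000 + 5.8979) = (4.1298, 5.8979)
link 1: phi[1] = 55 + 50 = 105 deg
  cos(105 deg) = -0.2588, sin(105 deg) = 0.9659
  joint[2] = (4.1298, 5.8979) + 8.8 * (-0.2588, 0.9659) = (4.1298 + -2.2776, 5.8979 + 8.5001) = (1.8521, 14.3980)
link 2: phi[2] = 55 + 50 + -15 = 90 deg
  cos(90 deg) = 0.0000, sin(90 deg) = 1.0000
  joint[3] = (1.8521, 14.3980) + 9.8 * (0.0000, 1.0000) = (1.8521 + 0.0000, 14.3980 + 9.8000) = (1.8521, 24.1980)
End effector: (1.8521, 24.1980)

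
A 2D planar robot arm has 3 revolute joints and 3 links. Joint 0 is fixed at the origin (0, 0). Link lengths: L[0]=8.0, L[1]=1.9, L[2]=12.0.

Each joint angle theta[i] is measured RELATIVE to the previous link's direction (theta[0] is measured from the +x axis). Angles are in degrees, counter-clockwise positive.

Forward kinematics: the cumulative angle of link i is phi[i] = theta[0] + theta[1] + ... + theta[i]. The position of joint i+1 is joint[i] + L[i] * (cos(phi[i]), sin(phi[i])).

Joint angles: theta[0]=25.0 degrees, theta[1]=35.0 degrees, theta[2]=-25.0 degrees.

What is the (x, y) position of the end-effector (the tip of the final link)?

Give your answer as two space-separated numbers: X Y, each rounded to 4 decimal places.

joint[0] = (0.0000, 0.0000)  (base)
link 0: phi[0] = 25 = 25 deg
  cos(25 deg) = 0.9063, sin(25 deg) = 0.4226
  joint[1] = (0.0000, 0.0000) + 8 * (0.9063, 0.4226) = (0.0000 + 7.2505, 0.0000 + 3.3809) = (7.2505, 3.3809)
link 1: phi[1] = 25 + 35 = 60 deg
  cos(60 deg) = 0.5000, sin(60 deg) = 0.8660
  joint[2] = (7.2505, 3.3809) + 1.9 * (0.5000, 0.8660) = (7.2505 + 0.9500, 3.3809 + 1.6454) = (8.2005, 5.0264)
link 2: phi[2] = 25 + 35 + -25 = 35 deg
  cos(35 deg) = 0.8192, sin(35 deg) = 0.5736
  joint[3] = (8.2005, 5.0264) + 12 * (0.8192, 0.5736) = (8.2005 + 9.8298, 5.0264 + 6.8829) = (18.0303, 11.9093)
End effector: (18.0303, 11.9093)

Answer: 18.0303 11.9093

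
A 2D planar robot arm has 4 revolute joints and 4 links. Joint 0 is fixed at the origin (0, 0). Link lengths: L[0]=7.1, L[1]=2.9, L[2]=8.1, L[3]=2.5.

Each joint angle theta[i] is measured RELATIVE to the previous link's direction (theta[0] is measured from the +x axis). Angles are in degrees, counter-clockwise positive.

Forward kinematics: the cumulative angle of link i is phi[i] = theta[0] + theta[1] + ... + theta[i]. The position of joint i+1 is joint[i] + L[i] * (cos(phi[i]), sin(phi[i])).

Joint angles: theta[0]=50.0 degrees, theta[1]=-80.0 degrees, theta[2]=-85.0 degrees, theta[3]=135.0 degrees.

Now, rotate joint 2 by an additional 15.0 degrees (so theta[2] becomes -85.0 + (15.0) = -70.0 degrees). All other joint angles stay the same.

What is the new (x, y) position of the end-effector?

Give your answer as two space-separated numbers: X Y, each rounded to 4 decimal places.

joint[0] = (0.0000, 0.0000)  (base)
link 0: phi[0] = 50 = 50 deg
  cos(50 deg) = 0.6428, sin(50 deg) = 0.7660
  joint[1] = (0.0000, 0.0000) + 7.1 * (0.6428, 0.7660) = (0.0000 + 4.5638, 0.0000 + 5.4389) = (4.5638, 5.4389)
link 1: phi[1] = 50 + -80 = -30 deg
  cos(-30 deg) = 0.8660, sin(-30 deg) = -0.5000
  joint[2] = (4.5638, 5.4389) + 2.9 * (0.8660, -0.5000) = (4.5638 + 2.5115, 5.4389 + -1.4500) = (7.0753, 3.9889)
link 2: phi[2] = 50 + -80 + -70 = -100 deg
  cos(-100 deg) = -0.1736, sin(-100 deg) = -0.9848
  joint[3] = (7.0753, 3.9889) + 8.1 * (-0.1736, -0.9848) = (7.0753 + -1.4066, 3.9889 + -7.9769) = (5.6687, -3.9880)
link 3: phi[3] = 50 + -80 + -70 + 135 = 35 deg
  cos(35 deg) = 0.8192, sin(35 deg) = 0.5736
  joint[4] = (5.6687, -3.9880) + 2.5 * (0.8192, 0.5736) = (5.6687 + 2.0479, -3.9880 + 1.4339) = (7.7166, -2.5541)
End effector: (7.7166, -2.5541)

Answer: 7.7166 -2.5541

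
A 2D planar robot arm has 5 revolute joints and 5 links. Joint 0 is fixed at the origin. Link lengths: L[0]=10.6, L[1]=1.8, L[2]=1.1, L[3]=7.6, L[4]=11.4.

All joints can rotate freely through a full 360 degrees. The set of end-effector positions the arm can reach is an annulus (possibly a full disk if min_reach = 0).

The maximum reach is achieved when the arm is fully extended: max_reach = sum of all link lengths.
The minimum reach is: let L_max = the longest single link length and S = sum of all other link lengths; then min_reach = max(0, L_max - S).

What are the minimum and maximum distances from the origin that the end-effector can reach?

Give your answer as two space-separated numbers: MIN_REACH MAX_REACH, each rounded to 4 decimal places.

Answer: 0.0000 32.5000

Derivation:
Link lengths: [10.6, 1.8, 1.1, 7.6, 11.4]
max_reach = 10.6 + 1.8 + 1.1 + 7.6 + 11.4 = 32.5
L_max = max([10.6, 1.8, 1.1, 7.6, 11.4]) = 11.4
S (sum of others) = 32.5 - 11.4 = 21.1
min_reach = max(0, 11.4 - 21.1) = max(0, -9.7) = 0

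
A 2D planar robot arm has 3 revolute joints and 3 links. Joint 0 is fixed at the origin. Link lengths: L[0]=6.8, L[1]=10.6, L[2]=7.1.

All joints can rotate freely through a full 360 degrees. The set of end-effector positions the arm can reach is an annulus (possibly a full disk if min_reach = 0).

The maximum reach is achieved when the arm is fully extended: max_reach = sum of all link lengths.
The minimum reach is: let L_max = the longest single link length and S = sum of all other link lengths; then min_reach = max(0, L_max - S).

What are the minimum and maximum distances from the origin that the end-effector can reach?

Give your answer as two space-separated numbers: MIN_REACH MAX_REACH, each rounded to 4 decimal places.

Answer: 0.0000 24.5000

Derivation:
Link lengths: [6.8, 10.6, 7.1]
max_reach = 6.8 + 10.6 + 7.1 = 24.5
L_max = max([6.8, 10.6, 7.1]) = 10.6
S (sum of others) = 24.5 - 10.6 = 13.9
min_reach = max(0, 10.6 - 13.9) = max(0, -3.3) = 0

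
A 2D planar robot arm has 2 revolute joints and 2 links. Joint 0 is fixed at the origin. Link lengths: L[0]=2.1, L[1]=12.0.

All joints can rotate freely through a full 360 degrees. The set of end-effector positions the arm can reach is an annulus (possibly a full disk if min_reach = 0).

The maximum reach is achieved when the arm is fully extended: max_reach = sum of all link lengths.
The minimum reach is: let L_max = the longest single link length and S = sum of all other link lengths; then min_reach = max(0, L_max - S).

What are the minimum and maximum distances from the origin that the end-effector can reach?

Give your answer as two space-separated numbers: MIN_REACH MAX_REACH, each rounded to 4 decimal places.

Link lengths: [2.1, 12.0]
max_reach = 2.1 + 12 = 14.1
L_max = max([2.1, 12.0]) = 12
S (sum of others) = 14.1 - 12 = 2.1
min_reach = max(0, 12 - 2.1) = max(0, 9.9) = 9.9

Answer: 9.9000 14.1000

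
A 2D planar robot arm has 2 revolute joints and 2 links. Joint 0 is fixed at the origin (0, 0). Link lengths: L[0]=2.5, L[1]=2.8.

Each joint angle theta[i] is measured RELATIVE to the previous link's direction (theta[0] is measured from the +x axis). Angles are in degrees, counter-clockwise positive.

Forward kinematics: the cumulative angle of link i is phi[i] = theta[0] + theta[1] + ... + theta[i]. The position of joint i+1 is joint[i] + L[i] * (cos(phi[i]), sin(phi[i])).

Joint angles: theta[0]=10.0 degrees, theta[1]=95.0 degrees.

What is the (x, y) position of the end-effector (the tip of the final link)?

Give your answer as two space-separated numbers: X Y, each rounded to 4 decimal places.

joint[0] = (0.0000, 0.0000)  (base)
link 0: phi[0] = 10 = 10 deg
  cos(10 deg) = 0.9848, sin(10 deg) = 0.1736
  joint[1] = (0.0000, 0.0000) + 2.5 * (0.9848, 0.1736) = (0.0000 + 2.4620, 0.0000 + 0.4341) = (2.4620, 0.4341)
link 1: phi[1] = 10 + 95 = 105 deg
  cos(105 deg) = -0.2588, sin(105 deg) = 0.9659
  joint[2] = (2.4620, 0.4341) + 2.8 * (-0.2588, 0.9659) = (2.4620 + -0.7247, 0.4341 + 2.7046) = (1.7373, 3.1387)
End effector: (1.7373, 3.1387)

Answer: 1.7373 3.1387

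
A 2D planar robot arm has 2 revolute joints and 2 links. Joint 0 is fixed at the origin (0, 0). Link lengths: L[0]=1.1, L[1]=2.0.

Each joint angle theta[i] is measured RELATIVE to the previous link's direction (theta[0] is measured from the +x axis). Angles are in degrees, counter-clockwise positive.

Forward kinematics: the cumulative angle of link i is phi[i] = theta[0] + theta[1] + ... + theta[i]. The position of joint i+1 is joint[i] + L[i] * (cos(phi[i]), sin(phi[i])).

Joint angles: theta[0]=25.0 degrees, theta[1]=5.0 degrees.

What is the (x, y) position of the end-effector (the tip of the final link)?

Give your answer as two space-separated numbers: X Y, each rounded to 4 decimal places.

Answer: 2.7290 1.4649

Derivation:
joint[0] = (0.0000, 0.0000)  (base)
link 0: phi[0] = 25 = 25 deg
  cos(25 deg) = 0.9063, sin(25 deg) = 0.4226
  joint[1] = (0.0000, 0.0000) + 1.1 * (0.9063, 0.4226) = (0.0000 + 0.9969, 0.0000 + 0.4649) = (0.9969, 0.4649)
link 1: phi[1] = 25 + 5 = 30 deg
  cos(30 deg) = 0.8660, sin(30 deg) = 0.5000
  joint[2] = (0.9969, 0.4649) + 2 * (0.8660, 0.5000) = (0.9969 + 1.7321, 0.4649 + 1.0000) = (2.7290, 1.4649)
End effector: (2.7290, 1.4649)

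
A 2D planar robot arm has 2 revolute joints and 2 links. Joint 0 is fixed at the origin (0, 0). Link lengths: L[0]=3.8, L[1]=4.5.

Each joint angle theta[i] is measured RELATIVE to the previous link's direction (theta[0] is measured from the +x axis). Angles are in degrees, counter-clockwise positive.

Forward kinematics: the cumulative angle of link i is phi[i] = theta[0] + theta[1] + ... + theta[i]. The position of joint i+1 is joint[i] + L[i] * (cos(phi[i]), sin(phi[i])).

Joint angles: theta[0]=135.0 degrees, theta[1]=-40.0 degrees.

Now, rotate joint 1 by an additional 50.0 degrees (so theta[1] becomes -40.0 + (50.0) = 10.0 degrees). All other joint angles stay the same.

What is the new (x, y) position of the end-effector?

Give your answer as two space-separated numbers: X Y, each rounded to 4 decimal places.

joint[0] = (0.0000, 0.0000)  (base)
link 0: phi[0] = 135 = 135 deg
  cos(135 deg) = -0.7071, sin(135 deg) = 0.7071
  joint[1] = (0.0000, 0.0000) + 3.8 * (-0.7071, 0.7071) = (0.0000 + -2.6870, 0.0000 + 2.6870) = (-2.6870, 2.6870)
link 1: phi[1] = 135 + 10 = 145 deg
  cos(145 deg) = -0.8192, sin(145 deg) = 0.5736
  joint[2] = (-2.6870, 2.6870) + 4.5 * (-0.8192, 0.5736) = (-2.6870 + -3.6862, 2.6870 + 2.5811) = (-6.3732, 5.2681)
End effector: (-6.3732, 5.2681)

Answer: -6.3732 5.2681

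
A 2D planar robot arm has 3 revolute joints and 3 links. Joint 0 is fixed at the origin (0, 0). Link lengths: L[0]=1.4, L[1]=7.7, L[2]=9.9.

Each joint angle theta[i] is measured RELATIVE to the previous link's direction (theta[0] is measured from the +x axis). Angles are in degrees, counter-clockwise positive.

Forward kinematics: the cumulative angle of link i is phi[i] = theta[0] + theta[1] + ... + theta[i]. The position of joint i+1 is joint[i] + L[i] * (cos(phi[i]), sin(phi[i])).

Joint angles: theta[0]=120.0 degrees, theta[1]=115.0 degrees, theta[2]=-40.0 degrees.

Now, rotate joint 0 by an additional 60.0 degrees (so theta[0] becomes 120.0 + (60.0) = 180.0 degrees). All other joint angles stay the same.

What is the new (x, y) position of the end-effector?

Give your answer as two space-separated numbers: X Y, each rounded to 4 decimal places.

joint[0] = (0.0000, 0.0000)  (base)
link 0: phi[0] = 180 = 180 deg
  cos(180 deg) = -1.0000, sin(180 deg) = 0.0000
  joint[1] = (0.0000, 0.0000) + 1.4 * (-1.0000, 0.0000) = (0.0000 + -1.4000, 0.0000 + 0.0000) = (-1.4000, 0.0000)
link 1: phi[1] = 180 + 115 = 295 deg
  cos(295 deg) = 0.4226, sin(295 deg) = -0.9063
  joint[2] = (-1.4000, 0.0000) + 7.7 * (0.4226, -0.9063) = (-1.4000 + 3.2542, 0.0000 + -6.9786) = (1.8542, -6.9786)
link 2: phi[2] = 180 + 115 + -40 = 255 deg
  cos(255 deg) = -0.2588, sin(255 deg) = -0.9659
  joint[3] = (1.8542, -6.9786) + 9.9 * (-0.2588, -0.9659) = (1.8542 + -2.5623, -6.9786 + -9.5627) = (-0.7081, -16.5412)
End effector: (-0.7081, -16.5412)

Answer: -0.7081 -16.5412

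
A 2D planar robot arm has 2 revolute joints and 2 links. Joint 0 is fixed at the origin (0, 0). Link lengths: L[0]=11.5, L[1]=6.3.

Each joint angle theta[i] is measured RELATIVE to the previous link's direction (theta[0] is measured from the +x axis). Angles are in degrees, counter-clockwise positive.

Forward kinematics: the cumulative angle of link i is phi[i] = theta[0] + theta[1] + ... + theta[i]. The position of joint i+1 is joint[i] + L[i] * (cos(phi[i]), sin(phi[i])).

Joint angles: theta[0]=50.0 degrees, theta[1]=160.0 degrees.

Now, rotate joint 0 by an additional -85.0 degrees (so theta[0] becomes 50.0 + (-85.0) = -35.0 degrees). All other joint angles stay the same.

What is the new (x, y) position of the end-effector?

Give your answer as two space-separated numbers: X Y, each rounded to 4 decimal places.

Answer: 5.8067 -1.4355

Derivation:
joint[0] = (0.0000, 0.0000)  (base)
link 0: phi[0] = -35 = -35 deg
  cos(-35 deg) = 0.8192, sin(-35 deg) = -0.5736
  joint[1] = (0.0000, 0.0000) + 11.5 * (0.8192, -0.5736) = (0.0000 + 9.4202, 0.0000 + -6.5961) = (9.4202, -6.5961)
link 1: phi[1] = -35 + 160 = 125 deg
  cos(125 deg) = -0.5736, sin(125 deg) = 0.8192
  joint[2] = (9.4202, -6.5961) + 6.3 * (-0.5736, 0.8192) = (9.4202 + -3.6135, -6.5961 + 5.1607) = (5.8067, -1.4355)
End effector: (5.8067, -1.4355)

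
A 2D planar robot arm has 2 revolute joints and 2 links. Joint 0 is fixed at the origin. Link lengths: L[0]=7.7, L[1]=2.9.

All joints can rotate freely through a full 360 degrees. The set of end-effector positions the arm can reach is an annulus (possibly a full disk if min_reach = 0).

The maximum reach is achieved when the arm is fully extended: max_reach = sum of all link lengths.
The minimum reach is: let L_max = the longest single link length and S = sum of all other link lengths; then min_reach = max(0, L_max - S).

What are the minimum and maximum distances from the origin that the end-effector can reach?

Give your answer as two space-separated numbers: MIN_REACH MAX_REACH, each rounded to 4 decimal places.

Link lengths: [7.7, 2.9]
max_reach = 7.7 + 2.9 = 10.6
L_max = max([7.7, 2.9]) = 7.7
S (sum of others) = 10.6 - 7.7 = 2.9
min_reach = max(0, 7.7 - 2.9) = max(0, 4.8) = 4.8

Answer: 4.8000 10.6000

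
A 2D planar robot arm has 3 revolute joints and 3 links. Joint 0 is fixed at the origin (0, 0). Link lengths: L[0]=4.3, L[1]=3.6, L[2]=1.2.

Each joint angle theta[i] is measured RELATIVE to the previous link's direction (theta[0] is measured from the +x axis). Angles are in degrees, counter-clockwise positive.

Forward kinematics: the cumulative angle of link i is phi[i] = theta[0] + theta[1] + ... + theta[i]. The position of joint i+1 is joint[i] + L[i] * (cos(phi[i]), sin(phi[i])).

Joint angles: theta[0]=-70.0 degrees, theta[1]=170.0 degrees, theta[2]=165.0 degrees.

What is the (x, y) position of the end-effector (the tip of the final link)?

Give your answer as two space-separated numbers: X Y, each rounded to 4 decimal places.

Answer: 0.7410 -1.6908

Derivation:
joint[0] = (0.0000, 0.0000)  (base)
link 0: phi[0] = -70 = -70 deg
  cos(-70 deg) = 0.3420, sin(-70 deg) = -0.9397
  joint[1] = (0.0000, 0.0000) + 4.3 * (0.3420, -0.9397) = (0.0000 + 1.4707, 0.0000 + -4.0407) = (1.4707, -4.0407)
link 1: phi[1] = -70 + 170 = 100 deg
  cos(100 deg) = -0.1736, sin(100 deg) = 0.9848
  joint[2] = (1.4707, -4.0407) + 3.6 * (-0.1736, 0.9848) = (1.4707 + -0.6251, -4.0407 + 3.5453) = (0.8456, -0.4954)
link 2: phi[2] = -70 + 170 + 165 = 265 deg
  cos(265 deg) = -0.0872, sin(265 deg) = -0.9962
  joint[3] = (0.8456, -0.4954) + 1.2 * (-0.0872, -0.9962) = (0.8456 + -0.1046, -0.4954 + -1.1954) = (0.7410, -1.6908)
End effector: (0.7410, -1.6908)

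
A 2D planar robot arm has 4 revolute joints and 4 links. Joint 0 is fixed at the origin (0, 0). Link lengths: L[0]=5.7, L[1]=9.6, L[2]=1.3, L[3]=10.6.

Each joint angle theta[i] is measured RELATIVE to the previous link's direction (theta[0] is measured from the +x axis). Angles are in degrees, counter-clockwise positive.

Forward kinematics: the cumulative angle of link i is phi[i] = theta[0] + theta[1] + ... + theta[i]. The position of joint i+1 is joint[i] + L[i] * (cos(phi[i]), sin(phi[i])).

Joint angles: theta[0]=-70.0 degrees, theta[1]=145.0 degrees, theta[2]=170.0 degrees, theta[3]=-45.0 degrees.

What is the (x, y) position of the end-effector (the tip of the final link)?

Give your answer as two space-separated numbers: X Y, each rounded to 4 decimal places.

joint[0] = (0.0000, 0.0000)  (base)
link 0: phi[0] = -70 = -70 deg
  cos(-70 deg) = 0.3420, sin(-70 deg) = -0.9397
  joint[1] = (0.0000, 0.0000) + 5.7 * (0.3420, -0.9397) = (0.0000 + 1.9495, 0.0000 + -5.3562) = (1.9495, -5.3562)
link 1: phi[1] = -70 + 145 = 75 deg
  cos(75 deg) = 0.2588, sin(75 deg) = 0.9659
  joint[2] = (1.9495, -5.3562) + 9.6 * (0.2588, 0.9659) = (1.9495 + 2.4847, -5.3562 + 9.2729) = (4.4342, 3.9166)
link 2: phi[2] = -70 + 145 + 170 = 245 deg
  cos(245 deg) = -0.4226, sin(245 deg) = -0.9063
  joint[3] = (4.4342, 3.9166) + 1.3 * (-0.4226, -0.9063) = (4.4342 + -0.5494, 3.9166 + -1.1782) = (3.8848, 2.7384)
link 3: phi[3] = -70 + 145 + 170 + -45 = 200 deg
  cos(200 deg) = -0.9397, sin(200 deg) = -0.3420
  joint[4] = (3.8848, 2.7384) + 10.6 * (-0.9397, -0.3420) = (3.8848 + -9.9607, 2.7384 + -3.6254) = (-6.0760, -0.8870)
End effector: (-6.0760, -0.8870)

Answer: -6.0760 -0.8870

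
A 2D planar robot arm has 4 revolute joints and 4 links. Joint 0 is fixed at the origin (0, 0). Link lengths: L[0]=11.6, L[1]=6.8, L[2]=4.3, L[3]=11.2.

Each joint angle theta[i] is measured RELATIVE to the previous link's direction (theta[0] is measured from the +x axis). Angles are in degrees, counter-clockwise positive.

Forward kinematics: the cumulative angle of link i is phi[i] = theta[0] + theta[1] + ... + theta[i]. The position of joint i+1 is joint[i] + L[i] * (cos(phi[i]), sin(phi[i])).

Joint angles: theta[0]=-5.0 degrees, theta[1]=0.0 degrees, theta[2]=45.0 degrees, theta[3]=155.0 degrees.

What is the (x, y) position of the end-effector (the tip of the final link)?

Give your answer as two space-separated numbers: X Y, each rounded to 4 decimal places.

Answer: 10.8056 -1.7385

Derivation:
joint[0] = (0.0000, 0.0000)  (base)
link 0: phi[0] = -5 = -5 deg
  cos(-5 deg) = 0.9962, sin(-5 deg) = -0.0872
  joint[1] = (0.0000, 0.0000) + 11.6 * (0.9962, -0.0872) = (0.0000 + 11.5559, 0.0000 + -1.0110) = (11.5559, -1.0110)
link 1: phi[1] = -5 + 0 = -5 deg
  cos(-5 deg) = 0.9962, sin(-5 deg) = -0.0872
  joint[2] = (11.5559, -1.0110) + 6.8 * (0.9962, -0.0872) = (11.5559 + 6.7741, -1.0110 + -0.5927) = (18.3300, -1.6037)
link 2: phi[2] = -5 + 0 + 45 = 40 deg
  cos(40 deg) = 0.7660, sin(40 deg) = 0.6428
  joint[3] = (18.3300, -1.6037) + 4.3 * (0.7660, 0.6428) = (18.3300 + 3.2940, -1.6037 + 2.7640) = (21.6240, 1.1603)
link 3: phi[3] = -5 + 0 + 45 + 155 = 195 deg
  cos(195 deg) = -0.9659, sin(195 deg) = -0.2588
  joint[4] = (21.6240, 1.1603) + 11.2 * (-0.9659, -0.2588) = (21.6240 + -10.8184, 1.1603 + -2.8988) = (10.8056, -1.7385)
End effector: (10.8056, -1.7385)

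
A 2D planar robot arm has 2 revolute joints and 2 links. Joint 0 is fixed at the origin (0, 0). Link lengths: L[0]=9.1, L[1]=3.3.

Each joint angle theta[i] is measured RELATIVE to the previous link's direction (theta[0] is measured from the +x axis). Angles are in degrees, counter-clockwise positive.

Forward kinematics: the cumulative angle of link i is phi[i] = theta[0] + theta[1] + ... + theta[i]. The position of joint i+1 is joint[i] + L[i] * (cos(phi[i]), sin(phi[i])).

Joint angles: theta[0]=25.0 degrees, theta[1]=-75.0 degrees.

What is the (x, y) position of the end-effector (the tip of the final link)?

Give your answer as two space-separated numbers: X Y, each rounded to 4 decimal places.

Answer: 10.3686 1.3179

Derivation:
joint[0] = (0.0000, 0.0000)  (base)
link 0: phi[0] = 25 = 25 deg
  cos(25 deg) = 0.9063, sin(25 deg) = 0.4226
  joint[1] = (0.0000, 0.0000) + 9.1 * (0.9063, 0.4226) = (0.0000 + 8.2474, 0.0000 + 3.8458) = (8.2474, 3.8458)
link 1: phi[1] = 25 + -75 = -50 deg
  cos(-50 deg) = 0.6428, sin(-50 deg) = -0.7660
  joint[2] = (8.2474, 3.8458) + 3.3 * (0.6428, -0.7660) = (8.2474 + 2.1212, 3.8458 + -2.5279) = (10.3686, 1.3179)
End effector: (10.3686, 1.3179)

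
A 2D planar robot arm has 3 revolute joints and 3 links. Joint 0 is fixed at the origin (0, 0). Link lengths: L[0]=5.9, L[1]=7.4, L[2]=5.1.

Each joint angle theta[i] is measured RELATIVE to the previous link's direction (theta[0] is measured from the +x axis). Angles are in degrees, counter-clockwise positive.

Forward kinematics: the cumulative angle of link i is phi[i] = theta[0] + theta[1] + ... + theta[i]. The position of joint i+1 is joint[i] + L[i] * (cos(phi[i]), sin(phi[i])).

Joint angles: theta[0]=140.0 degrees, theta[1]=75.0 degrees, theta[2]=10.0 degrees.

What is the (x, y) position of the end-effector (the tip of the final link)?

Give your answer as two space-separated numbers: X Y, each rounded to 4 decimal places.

Answer: -14.1876 -4.0583

Derivation:
joint[0] = (0.0000, 0.0000)  (base)
link 0: phi[0] = 140 = 140 deg
  cos(140 deg) = -0.7660, sin(140 deg) = 0.6428
  joint[1] = (0.0000, 0.0000) + 5.9 * (-0.7660, 0.6428) = (0.0000 + -4.5197, 0.0000 + 3.7924) = (-4.5197, 3.7924)
link 1: phi[1] = 140 + 75 = 215 deg
  cos(215 deg) = -0.8192, sin(215 deg) = -0.5736
  joint[2] = (-4.5197, 3.7924) + 7.4 * (-0.8192, -0.5736) = (-4.5197 + -6.0617, 3.7924 + -4.2445) = (-10.5814, -0.4520)
link 2: phi[2] = 140 + 75 + 10 = 225 deg
  cos(225 deg) = -0.7071, sin(225 deg) = -0.7071
  joint[3] = (-10.5814, -0.4520) + 5.1 * (-0.7071, -0.7071) = (-10.5814 + -3.6062, -0.4520 + -3.6062) = (-14.1876, -4.0583)
End effector: (-14.1876, -4.0583)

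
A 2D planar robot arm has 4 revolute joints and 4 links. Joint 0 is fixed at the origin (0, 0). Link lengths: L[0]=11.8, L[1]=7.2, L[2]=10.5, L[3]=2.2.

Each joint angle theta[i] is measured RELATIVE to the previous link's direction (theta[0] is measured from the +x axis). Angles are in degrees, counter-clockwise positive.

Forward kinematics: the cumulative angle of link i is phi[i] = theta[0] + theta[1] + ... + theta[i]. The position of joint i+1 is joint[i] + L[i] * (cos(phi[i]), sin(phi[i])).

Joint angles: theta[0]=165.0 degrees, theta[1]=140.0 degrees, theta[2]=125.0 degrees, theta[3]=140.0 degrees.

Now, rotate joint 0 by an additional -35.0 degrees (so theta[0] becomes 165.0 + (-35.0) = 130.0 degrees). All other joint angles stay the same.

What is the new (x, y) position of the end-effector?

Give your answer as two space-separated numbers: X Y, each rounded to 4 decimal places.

joint[0] = (0.0000, 0.0000)  (base)
link 0: phi[0] = 130 = 130 deg
  cos(130 deg) = -0.6428, sin(130 deg) = 0.7660
  joint[1] = (0.0000, 0.0000) + 11.8 * (-0.6428, 0.7660) = (0.0000 + -7.5849, 0.0000 + 9.0393) = (-7.5849, 9.0393)
link 1: phi[1] = 130 + 140 = 270 deg
  cos(270 deg) = -0.0000, sin(270 deg) = -1.0000
  joint[2] = (-7.5849, 9.0393) + 7.2 * (-0.0000, -1.0000) = (-7.5849 + -0.0000, 9.0393 + -7.2000) = (-7.5849, 1.8393)
link 2: phi[2] = 130 + 140 + 125 = 395 deg
  cos(395 deg) = 0.8192, sin(395 deg) = 0.5736
  joint[3] = (-7.5849, 1.8393) + 10.5 * (0.8192, 0.5736) = (-7.5849 + 8.6011, 1.8393 + 6.0226) = (1.0162, 7.8619)
link 3: phi[3] = 130 + 140 + 125 + 140 = 535 deg
  cos(535 deg) = -0.9962, sin(535 deg) = 0.0872
  joint[4] = (1.0162, 7.8619) + 2.2 * (-0.9962, 0.0872) = (1.0162 + -2.1916, 7.8619 + 0.1917) = (-1.1754, 8.0536)
End effector: (-1.1754, 8.0536)

Answer: -1.1754 8.0536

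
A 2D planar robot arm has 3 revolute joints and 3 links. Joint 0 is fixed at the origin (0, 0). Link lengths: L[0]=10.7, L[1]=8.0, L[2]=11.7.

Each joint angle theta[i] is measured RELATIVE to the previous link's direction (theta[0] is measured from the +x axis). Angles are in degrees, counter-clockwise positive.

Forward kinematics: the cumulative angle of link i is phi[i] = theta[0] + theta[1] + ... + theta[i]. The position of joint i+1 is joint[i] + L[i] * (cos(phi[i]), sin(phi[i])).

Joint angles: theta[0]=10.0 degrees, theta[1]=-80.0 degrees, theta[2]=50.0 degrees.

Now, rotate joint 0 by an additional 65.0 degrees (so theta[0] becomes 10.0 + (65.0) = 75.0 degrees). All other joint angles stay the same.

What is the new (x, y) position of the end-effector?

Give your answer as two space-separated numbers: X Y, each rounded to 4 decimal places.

joint[0] = (0.0000, 0.0000)  (base)
link 0: phi[0] = 75 = 75 deg
  cos(75 deg) = 0.2588, sin(75 deg) = 0.9659
  joint[1] = (0.0000, 0.0000) + 10.7 * (0.2588, 0.9659) = (0.0000 + 2.7694, 0.0000 + 10.3354) = (2.7694, 10.3354)
link 1: phi[1] = 75 + -80 = -5 deg
  cos(-5 deg) = 0.9962, sin(-5 deg) = -0.0872
  joint[2] = (2.7694, 10.3354) + 8 * (0.9962, -0.0872) = (2.7694 + 7.9696, 10.3354 + -0.6972) = (10.7389, 9.6382)
link 2: phi[2] = 75 + -80 + 50 = 45 deg
  cos(45 deg) = 0.7071, sin(45 deg) = 0.7071
  joint[3] = (10.7389, 9.6382) + 11.7 * (0.7071, 0.7071) = (10.7389 + 8.2731, 9.6382 + 8.2731) = (19.0121, 17.9113)
End effector: (19.0121, 17.9113)

Answer: 19.0121 17.9113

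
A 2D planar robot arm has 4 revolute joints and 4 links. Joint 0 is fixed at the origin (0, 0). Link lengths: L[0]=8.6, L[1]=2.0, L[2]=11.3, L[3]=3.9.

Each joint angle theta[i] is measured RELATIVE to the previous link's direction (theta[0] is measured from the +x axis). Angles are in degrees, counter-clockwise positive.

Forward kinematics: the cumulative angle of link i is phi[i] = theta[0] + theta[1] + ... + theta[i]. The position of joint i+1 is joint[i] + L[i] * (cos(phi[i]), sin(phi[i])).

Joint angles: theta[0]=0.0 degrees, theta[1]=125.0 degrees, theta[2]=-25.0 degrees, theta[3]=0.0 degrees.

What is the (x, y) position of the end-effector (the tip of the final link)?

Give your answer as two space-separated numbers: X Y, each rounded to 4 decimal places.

Answer: 4.8134 16.6074

Derivation:
joint[0] = (0.0000, 0.0000)  (base)
link 0: phi[0] = 0 = 0 deg
  cos(0 deg) = 1.0000, sin(0 deg) = 0.0000
  joint[1] = (0.0000, 0.0000) + 8.6 * (1.0000, 0.0000) = (0.0000 + 8.6000, 0.0000 + 0.0000) = (8.6000, 0.0000)
link 1: phi[1] = 0 + 125 = 125 deg
  cos(125 deg) = -0.5736, sin(125 deg) = 0.8192
  joint[2] = (8.6000, 0.0000) + 2 * (-0.5736, 0.8192) = (8.6000 + -1.1472, 0.0000 + 1.6383) = (7.4528, 1.6383)
link 2: phi[2] = 0 + 125 + -25 = 100 deg
  cos(100 deg) = -0.1736, sin(100 deg) = 0.9848
  joint[3] = (7.4528, 1.6383) + 11.3 * (-0.1736, 0.9848) = (7.4528 + -1.9622, 1.6383 + 11.1283) = (5.4906, 12.7666)
link 3: phi[3] = 0 + 125 + -25 + 0 = 100 deg
  cos(100 deg) = -0.1736, sin(100 deg) = 0.9848
  joint[4] = (5.4906, 12.7666) + 3.9 * (-0.1736, 0.9848) = (5.4906 + -0.6772, 12.7666 + 3.8408) = (4.8134, 16.6074)
End effector: (4.8134, 16.6074)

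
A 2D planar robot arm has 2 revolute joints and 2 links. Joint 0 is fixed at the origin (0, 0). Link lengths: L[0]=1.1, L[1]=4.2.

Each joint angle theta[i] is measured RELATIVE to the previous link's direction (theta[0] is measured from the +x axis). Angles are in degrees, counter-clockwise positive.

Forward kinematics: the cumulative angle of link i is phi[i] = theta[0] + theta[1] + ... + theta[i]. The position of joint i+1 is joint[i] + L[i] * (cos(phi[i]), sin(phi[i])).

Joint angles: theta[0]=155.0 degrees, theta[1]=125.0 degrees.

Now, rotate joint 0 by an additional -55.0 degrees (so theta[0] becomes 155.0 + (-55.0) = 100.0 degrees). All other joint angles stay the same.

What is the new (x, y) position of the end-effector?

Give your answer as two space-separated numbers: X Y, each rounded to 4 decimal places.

Answer: -3.1609 -1.8866

Derivation:
joint[0] = (0.0000, 0.0000)  (base)
link 0: phi[0] = 100 = 100 deg
  cos(100 deg) = -0.1736, sin(100 deg) = 0.9848
  joint[1] = (0.0000, 0.0000) + 1.1 * (-0.1736, 0.9848) = (0.0000 + -0.1910, 0.0000 + 1.0833) = (-0.1910, 1.0833)
link 1: phi[1] = 100 + 125 = 225 deg
  cos(225 deg) = -0.7071, sin(225 deg) = -0.7071
  joint[2] = (-0.1910, 1.0833) + 4.2 * (-0.7071, -0.7071) = (-0.1910 + -2.9698, 1.0833 + -2.9698) = (-3.1609, -1.8866)
End effector: (-3.1609, -1.8866)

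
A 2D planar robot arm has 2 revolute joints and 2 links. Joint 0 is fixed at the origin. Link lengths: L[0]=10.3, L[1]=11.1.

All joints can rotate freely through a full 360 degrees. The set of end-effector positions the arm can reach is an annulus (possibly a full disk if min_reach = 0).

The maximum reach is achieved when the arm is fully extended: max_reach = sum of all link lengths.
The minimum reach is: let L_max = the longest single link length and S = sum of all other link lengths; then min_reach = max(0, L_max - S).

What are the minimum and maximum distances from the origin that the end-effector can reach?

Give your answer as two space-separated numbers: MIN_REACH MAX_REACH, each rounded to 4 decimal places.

Link lengths: [10.3, 11.1]
max_reach = 10.3 + 11.1 = 21.4
L_max = max([10.3, 11.1]) = 11.1
S (sum of others) = 21.4 - 11.1 = 10.3
min_reach = max(0, 11.1 - 10.3) = max(0, 0.8) = 0.8

Answer: 0.8000 21.4000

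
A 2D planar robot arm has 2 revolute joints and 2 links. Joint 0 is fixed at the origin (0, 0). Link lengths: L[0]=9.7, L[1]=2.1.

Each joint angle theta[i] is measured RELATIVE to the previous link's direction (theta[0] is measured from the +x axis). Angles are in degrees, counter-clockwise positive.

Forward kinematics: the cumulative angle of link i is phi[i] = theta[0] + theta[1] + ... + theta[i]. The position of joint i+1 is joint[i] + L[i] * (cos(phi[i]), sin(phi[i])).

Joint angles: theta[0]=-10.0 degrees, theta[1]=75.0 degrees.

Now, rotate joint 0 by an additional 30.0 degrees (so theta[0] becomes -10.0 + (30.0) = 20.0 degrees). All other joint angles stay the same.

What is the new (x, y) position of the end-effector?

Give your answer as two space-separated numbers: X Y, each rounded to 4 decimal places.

Answer: 8.9320 5.4096

Derivation:
joint[0] = (0.0000, 0.0000)  (base)
link 0: phi[0] = 20 = 20 deg
  cos(20 deg) = 0.9397, sin(20 deg) = 0.3420
  joint[1] = (0.0000, 0.0000) + 9.7 * (0.9397, 0.3420) = (0.0000 + 9.1150, 0.0000 + 3.3176) = (9.1150, 3.3176)
link 1: phi[1] = 20 + 75 = 95 deg
  cos(95 deg) = -0.0872, sin(95 deg) = 0.9962
  joint[2] = (9.1150, 3.3176) + 2.1 * (-0.0872, 0.9962) = (9.1150 + -0.1830, 3.3176 + 2.0920) = (8.9320, 5.4096)
End effector: (8.9320, 5.4096)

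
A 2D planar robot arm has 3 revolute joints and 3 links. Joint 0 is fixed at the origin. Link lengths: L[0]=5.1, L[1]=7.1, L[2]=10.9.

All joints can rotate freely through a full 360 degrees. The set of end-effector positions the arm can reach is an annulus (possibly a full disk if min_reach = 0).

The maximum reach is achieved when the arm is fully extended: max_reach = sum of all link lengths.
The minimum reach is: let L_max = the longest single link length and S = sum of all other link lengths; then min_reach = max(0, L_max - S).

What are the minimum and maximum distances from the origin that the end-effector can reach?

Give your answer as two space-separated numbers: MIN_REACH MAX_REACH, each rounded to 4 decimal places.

Answer: 0.0000 23.1000

Derivation:
Link lengths: [5.1, 7.1, 10.9]
max_reach = 5.1 + 7.1 + 10.9 = 23.1
L_max = max([5.1, 7.1, 10.9]) = 10.9
S (sum of others) = 23.1 - 10.9 = 12.2
min_reach = max(0, 10.9 - 12.2) = max(0, -1.3) = 0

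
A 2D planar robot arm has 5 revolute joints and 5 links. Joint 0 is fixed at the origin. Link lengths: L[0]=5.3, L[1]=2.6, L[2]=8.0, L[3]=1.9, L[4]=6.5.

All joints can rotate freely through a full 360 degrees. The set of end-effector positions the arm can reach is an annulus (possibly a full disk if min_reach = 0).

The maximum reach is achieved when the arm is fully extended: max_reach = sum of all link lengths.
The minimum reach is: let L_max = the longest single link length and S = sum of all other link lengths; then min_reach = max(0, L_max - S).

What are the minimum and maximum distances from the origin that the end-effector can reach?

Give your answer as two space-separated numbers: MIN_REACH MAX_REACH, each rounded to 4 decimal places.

Link lengths: [5.3, 2.6, 8.0, 1.9, 6.5]
max_reach = 5.3 + 2.6 + 8 + 1.9 + 6.5 = 24.3
L_max = max([5.3, 2.6, 8.0, 1.9, 6.5]) = 8
S (sum of others) = 24.3 - 8 = 16.3
min_reach = max(0, 8 - 16.3) = max(0, -8.3) = 0

Answer: 0.0000 24.3000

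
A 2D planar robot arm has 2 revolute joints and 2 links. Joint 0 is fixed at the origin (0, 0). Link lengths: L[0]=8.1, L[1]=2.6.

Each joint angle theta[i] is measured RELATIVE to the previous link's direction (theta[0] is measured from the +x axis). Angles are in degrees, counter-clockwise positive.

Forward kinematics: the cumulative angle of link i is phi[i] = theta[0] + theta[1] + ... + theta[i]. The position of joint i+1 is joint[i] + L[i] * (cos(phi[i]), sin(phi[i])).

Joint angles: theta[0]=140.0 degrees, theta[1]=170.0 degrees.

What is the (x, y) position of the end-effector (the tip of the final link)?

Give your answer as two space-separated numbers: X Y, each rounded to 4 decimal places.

Answer: -4.5337 3.2149

Derivation:
joint[0] = (0.0000, 0.0000)  (base)
link 0: phi[0] = 140 = 140 deg
  cos(140 deg) = -0.7660, sin(140 deg) = 0.6428
  joint[1] = (0.0000, 0.0000) + 8.1 * (-0.7660, 0.6428) = (0.0000 + -6.2050, 0.0000 + 5.2066) = (-6.2050, 5.2066)
link 1: phi[1] = 140 + 170 = 310 deg
  cos(310 deg) = 0.6428, sin(310 deg) = -0.7660
  joint[2] = (-6.2050, 5.2066) + 2.6 * (0.6428, -0.7660) = (-6.2050 + 1.6712, 5.2066 + -1.9917) = (-4.5337, 3.2149)
End effector: (-4.5337, 3.2149)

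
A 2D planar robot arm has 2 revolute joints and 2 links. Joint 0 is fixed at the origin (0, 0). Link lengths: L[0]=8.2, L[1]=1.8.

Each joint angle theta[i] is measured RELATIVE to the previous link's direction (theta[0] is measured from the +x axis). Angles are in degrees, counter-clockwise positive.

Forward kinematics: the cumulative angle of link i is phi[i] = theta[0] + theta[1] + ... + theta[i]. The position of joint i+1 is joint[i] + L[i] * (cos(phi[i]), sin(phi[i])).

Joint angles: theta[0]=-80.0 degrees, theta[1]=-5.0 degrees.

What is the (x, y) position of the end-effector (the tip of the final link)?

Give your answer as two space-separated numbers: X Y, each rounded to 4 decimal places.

Answer: 1.5808 -9.8686

Derivation:
joint[0] = (0.0000, 0.0000)  (base)
link 0: phi[0] = -80 = -80 deg
  cos(-80 deg) = 0.1736, sin(-80 deg) = -0.9848
  joint[1] = (0.0000, 0.0000) + 8.2 * (0.1736, -0.9848) = (0.0000 + 1.4239, 0.0000 + -8.0754) = (1.4239, -8.0754)
link 1: phi[1] = -80 + -5 = -85 deg
  cos(-85 deg) = 0.0872, sin(-85 deg) = -0.9962
  joint[2] = (1.4239, -8.0754) + 1.8 * (0.0872, -0.9962) = (1.4239 + 0.1569, -8.0754 + -1.7932) = (1.5808, -9.8686)
End effector: (1.5808, -9.8686)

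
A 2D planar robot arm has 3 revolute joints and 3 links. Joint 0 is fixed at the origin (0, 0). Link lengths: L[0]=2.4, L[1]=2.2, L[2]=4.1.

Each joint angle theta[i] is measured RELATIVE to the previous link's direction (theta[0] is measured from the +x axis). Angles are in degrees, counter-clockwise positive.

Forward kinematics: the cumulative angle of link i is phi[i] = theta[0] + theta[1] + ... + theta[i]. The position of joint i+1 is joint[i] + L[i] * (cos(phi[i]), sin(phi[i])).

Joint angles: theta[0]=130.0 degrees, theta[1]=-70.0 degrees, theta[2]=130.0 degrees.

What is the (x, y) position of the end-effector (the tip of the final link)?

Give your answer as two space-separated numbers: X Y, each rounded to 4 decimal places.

joint[0] = (0.0000, 0.0000)  (base)
link 0: phi[0] = 130 = 130 deg
  cos(130 deg) = -0.6428, sin(130 deg) = 0.7660
  joint[1] = (0.0000, 0.0000) + 2.4 * (-0.6428, 0.7660) = (0.0000 + -1.5427, 0.0000 + 1.8385) = (-1.5427, 1.8385)
link 1: phi[1] = 130 + -70 = 60 deg
  cos(60 deg) = 0.5000, sin(60 deg) = 0.8660
  joint[2] = (-1.5427, 1.8385) + 2.2 * (0.5000, 0.8660) = (-1.5427 + 1.1000, 1.8385 + 1.9053) = (-0.4427, 3.7438)
link 2: phi[2] = 130 + -70 + 130 = 190 deg
  cos(190 deg) = -0.9848, sin(190 deg) = -0.1736
  joint[3] = (-0.4427, 3.7438) + 4.1 * (-0.9848, -0.1736) = (-0.4427 + -4.0377, 3.7438 + -0.7120) = (-4.4804, 3.0318)
End effector: (-4.4804, 3.0318)

Answer: -4.4804 3.0318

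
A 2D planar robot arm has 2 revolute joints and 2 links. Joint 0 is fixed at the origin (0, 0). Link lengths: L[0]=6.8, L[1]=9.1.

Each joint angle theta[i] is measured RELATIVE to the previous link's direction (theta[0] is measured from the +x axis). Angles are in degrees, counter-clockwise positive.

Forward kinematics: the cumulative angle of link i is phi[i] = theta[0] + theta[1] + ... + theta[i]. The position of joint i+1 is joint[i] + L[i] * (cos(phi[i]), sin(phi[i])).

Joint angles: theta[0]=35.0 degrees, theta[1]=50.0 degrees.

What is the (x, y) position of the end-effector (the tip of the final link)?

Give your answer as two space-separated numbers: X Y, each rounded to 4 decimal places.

Answer: 6.3634 12.9657

Derivation:
joint[0] = (0.0000, 0.0000)  (base)
link 0: phi[0] = 35 = 35 deg
  cos(35 deg) = 0.8192, sin(35 deg) = 0.5736
  joint[1] = (0.0000, 0.0000) + 6.8 * (0.8192, 0.5736) = (0.0000 + 5.5702, 0.0000 + 3.9003) = (5.5702, 3.9003)
link 1: phi[1] = 35 + 50 = 85 deg
  cos(85 deg) = 0.0872, sin(85 deg) = 0.9962
  joint[2] = (5.5702, 3.9003) + 9.1 * (0.0872, 0.9962) = (5.5702 + 0.7931, 3.9003 + 9.0654) = (6.3634, 12.9657)
End effector: (6.3634, 12.9657)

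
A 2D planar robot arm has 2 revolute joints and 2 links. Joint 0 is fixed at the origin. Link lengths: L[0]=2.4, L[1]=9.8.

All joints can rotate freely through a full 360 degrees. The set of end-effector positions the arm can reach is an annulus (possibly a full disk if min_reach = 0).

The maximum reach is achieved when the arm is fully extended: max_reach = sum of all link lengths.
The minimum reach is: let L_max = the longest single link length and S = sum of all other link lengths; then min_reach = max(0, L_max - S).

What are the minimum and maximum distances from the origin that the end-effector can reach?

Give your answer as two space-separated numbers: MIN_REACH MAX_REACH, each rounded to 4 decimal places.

Link lengths: [2.4, 9.8]
max_reach = 2.4 + 9.8 = 12.2
L_max = max([2.4, 9.8]) = 9.8
S (sum of others) = 12.2 - 9.8 = 2.4
min_reach = max(0, 9.8 - 2.4) = max(0, 7.4) = 7.4

Answer: 7.4000 12.2000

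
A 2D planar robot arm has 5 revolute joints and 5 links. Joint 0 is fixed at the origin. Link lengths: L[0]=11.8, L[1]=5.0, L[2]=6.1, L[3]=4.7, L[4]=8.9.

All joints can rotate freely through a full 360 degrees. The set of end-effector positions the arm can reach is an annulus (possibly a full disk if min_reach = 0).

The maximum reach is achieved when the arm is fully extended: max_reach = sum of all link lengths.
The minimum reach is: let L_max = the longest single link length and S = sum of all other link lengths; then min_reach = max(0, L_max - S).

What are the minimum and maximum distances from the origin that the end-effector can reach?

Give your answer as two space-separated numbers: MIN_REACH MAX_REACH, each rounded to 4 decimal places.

Link lengths: [11.8, 5.0, 6.1, 4.7, 8.9]
max_reach = 11.8 + 5 + 6.1 + 4.7 + 8.9 = 36.5
L_max = max([11.8, 5.0, 6.1, 4.7, 8.9]) = 11.8
S (sum of others) = 36.5 - 11.8 = 24.7
min_reach = max(0, 11.8 - 24.7) = max(0, -12.9) = 0

Answer: 0.0000 36.5000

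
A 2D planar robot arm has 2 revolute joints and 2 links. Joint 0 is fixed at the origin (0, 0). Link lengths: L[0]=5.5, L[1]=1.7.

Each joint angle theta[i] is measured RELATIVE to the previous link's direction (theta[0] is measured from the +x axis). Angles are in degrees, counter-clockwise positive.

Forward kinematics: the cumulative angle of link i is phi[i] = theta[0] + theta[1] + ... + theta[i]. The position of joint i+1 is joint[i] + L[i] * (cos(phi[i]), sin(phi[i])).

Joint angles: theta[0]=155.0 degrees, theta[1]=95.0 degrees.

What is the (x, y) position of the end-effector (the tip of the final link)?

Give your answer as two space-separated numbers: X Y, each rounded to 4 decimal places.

Answer: -5.5661 0.7269

Derivation:
joint[0] = (0.0000, 0.0000)  (base)
link 0: phi[0] = 155 = 155 deg
  cos(155 deg) = -0.9063, sin(155 deg) = 0.4226
  joint[1] = (0.0000, 0.0000) + 5.5 * (-0.9063, 0.4226) = (0.0000 + -4.9847, 0.0000 + 2.3244) = (-4.9847, 2.3244)
link 1: phi[1] = 155 + 95 = 250 deg
  cos(250 deg) = -0.3420, sin(250 deg) = -0.9397
  joint[2] = (-4.9847, 2.3244) + 1.7 * (-0.3420, -0.9397) = (-4.9847 + -0.5814, 2.3244 + -1.5975) = (-5.5661, 0.7269)
End effector: (-5.5661, 0.7269)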